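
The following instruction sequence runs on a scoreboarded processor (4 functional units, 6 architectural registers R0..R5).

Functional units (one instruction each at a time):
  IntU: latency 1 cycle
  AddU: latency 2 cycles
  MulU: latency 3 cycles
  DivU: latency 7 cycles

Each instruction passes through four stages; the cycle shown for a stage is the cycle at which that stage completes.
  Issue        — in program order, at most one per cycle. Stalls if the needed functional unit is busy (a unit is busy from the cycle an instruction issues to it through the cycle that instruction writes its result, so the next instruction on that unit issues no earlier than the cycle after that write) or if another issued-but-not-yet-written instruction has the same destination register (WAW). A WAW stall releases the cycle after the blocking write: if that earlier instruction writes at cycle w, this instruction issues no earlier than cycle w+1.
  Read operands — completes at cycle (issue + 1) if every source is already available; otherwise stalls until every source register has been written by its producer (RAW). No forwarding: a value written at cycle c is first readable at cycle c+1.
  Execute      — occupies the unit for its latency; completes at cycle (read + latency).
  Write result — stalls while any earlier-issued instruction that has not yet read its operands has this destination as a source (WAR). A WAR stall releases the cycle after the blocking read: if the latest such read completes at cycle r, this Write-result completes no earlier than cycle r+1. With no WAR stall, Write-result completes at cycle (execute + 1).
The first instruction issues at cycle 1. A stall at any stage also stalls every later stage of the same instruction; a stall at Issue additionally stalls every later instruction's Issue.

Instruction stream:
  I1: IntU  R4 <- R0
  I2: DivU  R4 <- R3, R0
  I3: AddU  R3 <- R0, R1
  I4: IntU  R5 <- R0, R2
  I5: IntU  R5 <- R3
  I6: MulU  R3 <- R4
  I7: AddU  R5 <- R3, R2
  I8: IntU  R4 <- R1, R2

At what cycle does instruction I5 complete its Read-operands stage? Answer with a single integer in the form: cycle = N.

cycle 1: issue I1 (IntU)
cycle 2: I1 read-ops
cycle 3: I1 finished on IntU
cycle 4: I1→R4
cycle 5: issue I2 (DivU)
cycle 6: I2 read-ops · issue I3 (AddU)
cycle 7: I3 read-ops · issue I4 (IntU)
cycle 8: I4 read-ops
cycle 9: I3 finished on AddU · I4 finished on IntU
cycle 10: I3→R3 · I4→R5
cycle 11: issue I5 (IntU)
cycle 12: I5 read-ops · issue I6 (MulU)
cycle 13: I2 finished on DivU · I5 finished on IntU
cycle 14: I2→R4 · I5→R5
cycle 15: I6 read-ops · issue I7 (AddU)
cycle 16: issue I8 (IntU)
cycle 17: I8 read-ops
cycle 18: I6 finished on MulU · I8 finished on IntU
cycle 19: I6→R3 · I8→R4
cycle 20: I7 read-ops
cycle 22: I7 finished on AddU
cycle 23: I7→R5

cycle = 12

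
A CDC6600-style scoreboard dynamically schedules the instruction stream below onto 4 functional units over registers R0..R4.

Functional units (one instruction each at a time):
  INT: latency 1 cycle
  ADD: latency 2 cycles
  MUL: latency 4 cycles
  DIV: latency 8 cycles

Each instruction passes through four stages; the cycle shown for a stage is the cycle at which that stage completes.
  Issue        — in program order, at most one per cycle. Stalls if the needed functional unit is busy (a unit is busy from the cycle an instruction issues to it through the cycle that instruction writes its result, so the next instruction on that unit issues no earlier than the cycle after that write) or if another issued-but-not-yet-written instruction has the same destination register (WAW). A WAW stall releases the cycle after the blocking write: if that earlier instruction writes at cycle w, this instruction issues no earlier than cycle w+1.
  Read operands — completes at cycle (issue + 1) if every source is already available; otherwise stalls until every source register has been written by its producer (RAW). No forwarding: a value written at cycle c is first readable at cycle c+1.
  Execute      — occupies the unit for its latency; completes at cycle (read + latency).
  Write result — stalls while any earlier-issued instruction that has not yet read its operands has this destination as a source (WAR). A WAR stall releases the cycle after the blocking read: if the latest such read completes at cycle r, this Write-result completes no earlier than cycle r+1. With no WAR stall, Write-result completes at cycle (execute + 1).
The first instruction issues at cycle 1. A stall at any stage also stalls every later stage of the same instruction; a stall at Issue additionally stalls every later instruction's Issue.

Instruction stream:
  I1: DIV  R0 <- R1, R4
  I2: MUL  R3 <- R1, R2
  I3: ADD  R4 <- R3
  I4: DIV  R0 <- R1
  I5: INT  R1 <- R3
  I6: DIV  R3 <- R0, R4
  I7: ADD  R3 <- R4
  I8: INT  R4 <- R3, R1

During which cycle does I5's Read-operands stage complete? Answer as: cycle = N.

c1: issue I1 (DIV)
c2: I1 read-ops · issue I2 (MUL)
c3: I2 read-ops · issue I3 (ADD)
c7: I2 finished on MUL
c8: I2→R3
c9: I3 read-ops
c10: I1 finished on DIV
c11: I1→R0 · I3 finished on ADD
c12: I3→R4 · issue I4 (DIV)
c13: I4 read-ops · issue I5 (INT)
c14: I5 read-ops
c15: I5 finished on INT
c16: I5→R1
c21: I4 finished on DIV
c22: I4→R0
c23: issue I6 (DIV)
c24: I6 read-ops
c32: I6 finished on DIV
c33: I6→R3
c34: issue I7 (ADD)
c35: I7 read-ops · issue I8 (INT)
c37: I7 finished on ADD
c38: I7→R3
c39: I8 read-ops
c40: I8 finished on INT
c41: I8→R4

cycle = 14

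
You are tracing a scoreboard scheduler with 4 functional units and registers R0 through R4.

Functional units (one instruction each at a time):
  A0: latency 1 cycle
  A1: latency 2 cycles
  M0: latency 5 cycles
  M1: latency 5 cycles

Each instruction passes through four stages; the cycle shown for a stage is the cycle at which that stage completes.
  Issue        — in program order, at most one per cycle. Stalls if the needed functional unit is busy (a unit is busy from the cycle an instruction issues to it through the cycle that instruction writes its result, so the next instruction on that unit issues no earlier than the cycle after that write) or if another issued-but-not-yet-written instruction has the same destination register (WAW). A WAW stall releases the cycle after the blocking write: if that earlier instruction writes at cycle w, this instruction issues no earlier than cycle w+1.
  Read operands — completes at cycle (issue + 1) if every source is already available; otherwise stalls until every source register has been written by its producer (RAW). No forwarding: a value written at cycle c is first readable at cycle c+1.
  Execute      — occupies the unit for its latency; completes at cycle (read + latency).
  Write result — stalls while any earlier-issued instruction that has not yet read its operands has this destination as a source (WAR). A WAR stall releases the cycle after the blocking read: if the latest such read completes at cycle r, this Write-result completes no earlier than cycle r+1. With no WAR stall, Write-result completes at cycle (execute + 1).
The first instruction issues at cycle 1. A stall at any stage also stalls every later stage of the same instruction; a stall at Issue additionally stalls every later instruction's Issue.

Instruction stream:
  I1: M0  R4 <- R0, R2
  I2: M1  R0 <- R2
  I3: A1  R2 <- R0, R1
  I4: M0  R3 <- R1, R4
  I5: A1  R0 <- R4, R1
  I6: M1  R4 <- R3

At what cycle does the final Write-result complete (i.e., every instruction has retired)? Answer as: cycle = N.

t=1  I1→M0
t=2  I1 RO, I2→M1
t=3  I2 RO, I3→A1
t=7  I1 EX
t=8  I1 WR R4, I2 EX
t=9  I2 WR R0, I4→M0
t=10  I3 RO, I4 RO
t=12  I3 EX
t=13  I3 WR R2
t=14  I5→A1
t=15  I4 EX, I5 RO, I6→M1
t=16  I4 WR R3
t=17  I5 EX, I6 RO
t=18  I5 WR R0
t=22  I6 EX
t=23  I6 WR R4

cycle = 23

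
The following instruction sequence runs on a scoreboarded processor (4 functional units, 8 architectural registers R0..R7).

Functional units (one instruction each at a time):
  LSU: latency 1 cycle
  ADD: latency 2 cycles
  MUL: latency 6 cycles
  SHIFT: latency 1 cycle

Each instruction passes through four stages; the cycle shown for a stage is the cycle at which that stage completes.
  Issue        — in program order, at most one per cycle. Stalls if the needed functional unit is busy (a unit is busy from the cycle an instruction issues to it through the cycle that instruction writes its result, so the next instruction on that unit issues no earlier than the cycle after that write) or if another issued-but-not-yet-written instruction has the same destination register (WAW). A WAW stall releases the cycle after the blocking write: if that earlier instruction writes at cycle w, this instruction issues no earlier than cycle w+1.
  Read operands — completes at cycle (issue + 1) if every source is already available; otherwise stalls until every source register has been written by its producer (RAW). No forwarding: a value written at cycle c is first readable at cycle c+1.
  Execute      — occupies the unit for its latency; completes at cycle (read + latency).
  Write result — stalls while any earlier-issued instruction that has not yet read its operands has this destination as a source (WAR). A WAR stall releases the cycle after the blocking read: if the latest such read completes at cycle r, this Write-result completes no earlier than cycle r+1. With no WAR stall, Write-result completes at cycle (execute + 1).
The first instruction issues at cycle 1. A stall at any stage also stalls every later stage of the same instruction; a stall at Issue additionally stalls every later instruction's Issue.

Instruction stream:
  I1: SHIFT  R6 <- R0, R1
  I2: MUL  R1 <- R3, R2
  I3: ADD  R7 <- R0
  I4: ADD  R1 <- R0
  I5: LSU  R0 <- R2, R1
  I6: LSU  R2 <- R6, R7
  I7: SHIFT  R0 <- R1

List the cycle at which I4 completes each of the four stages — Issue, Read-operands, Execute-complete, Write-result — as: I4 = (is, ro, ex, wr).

  I1 | 1 | 2 | 3 | 4
  I2 | 2 | 3 | 9 | 10
  I3 | 3 | 4 | 6 | 7
  I4 | 11 | 12 | 14 | 15   WAW R1: wait I2 write@10
  I5 | 12 | 16 | 17 | 18   RAW R1: wait I4 write@15
  I6 | 19 | 20 | 21 | 22   struct: LSU busy until I5 writes@18
  I7 | 20 | 21 | 22 | 23

I4 = (11, 12, 14, 15)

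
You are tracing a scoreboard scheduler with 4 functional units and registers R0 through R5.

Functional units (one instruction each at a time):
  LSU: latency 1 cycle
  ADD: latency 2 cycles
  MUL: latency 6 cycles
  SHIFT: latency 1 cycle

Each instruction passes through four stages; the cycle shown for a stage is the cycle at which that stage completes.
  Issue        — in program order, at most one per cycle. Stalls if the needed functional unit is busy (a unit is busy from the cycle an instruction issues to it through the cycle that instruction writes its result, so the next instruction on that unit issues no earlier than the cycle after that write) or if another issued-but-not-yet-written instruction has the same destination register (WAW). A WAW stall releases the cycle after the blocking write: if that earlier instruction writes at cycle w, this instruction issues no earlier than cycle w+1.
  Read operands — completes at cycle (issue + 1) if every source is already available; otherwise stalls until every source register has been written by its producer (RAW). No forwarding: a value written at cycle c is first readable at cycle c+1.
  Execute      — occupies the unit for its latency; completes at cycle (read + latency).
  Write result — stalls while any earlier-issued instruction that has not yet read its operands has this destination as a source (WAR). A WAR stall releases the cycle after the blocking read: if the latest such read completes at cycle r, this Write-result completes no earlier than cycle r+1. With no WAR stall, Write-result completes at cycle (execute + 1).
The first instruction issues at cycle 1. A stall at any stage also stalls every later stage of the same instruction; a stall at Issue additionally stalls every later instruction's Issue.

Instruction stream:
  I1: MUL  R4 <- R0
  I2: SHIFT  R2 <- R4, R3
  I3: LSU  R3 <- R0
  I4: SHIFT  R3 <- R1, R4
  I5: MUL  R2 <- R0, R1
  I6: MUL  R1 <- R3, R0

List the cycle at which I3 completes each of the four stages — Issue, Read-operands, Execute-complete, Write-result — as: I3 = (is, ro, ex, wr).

I3 = (3, 4, 5, 11)

c1: I1 issues→MUL
c2: I1 reads · I2 issues→SHIFT
c3: I3 issues→LSU
c4: I3 reads
c5: I3 exec-done
c8: I1 exec-done
c9: I1 writes R4
c10: I2 reads
c11: I2 exec-done · I3 writes R3
c12: I2 writes R2
c13: I4 issues→SHIFT
c14: I4 reads · I5 issues→MUL
c15: I4 exec-done · I5 reads
c16: I4 writes R3
c21: I5 exec-done
c22: I5 writes R2
c23: I6 issues→MUL
c24: I6 reads
c30: I6 exec-done
c31: I6 writes R1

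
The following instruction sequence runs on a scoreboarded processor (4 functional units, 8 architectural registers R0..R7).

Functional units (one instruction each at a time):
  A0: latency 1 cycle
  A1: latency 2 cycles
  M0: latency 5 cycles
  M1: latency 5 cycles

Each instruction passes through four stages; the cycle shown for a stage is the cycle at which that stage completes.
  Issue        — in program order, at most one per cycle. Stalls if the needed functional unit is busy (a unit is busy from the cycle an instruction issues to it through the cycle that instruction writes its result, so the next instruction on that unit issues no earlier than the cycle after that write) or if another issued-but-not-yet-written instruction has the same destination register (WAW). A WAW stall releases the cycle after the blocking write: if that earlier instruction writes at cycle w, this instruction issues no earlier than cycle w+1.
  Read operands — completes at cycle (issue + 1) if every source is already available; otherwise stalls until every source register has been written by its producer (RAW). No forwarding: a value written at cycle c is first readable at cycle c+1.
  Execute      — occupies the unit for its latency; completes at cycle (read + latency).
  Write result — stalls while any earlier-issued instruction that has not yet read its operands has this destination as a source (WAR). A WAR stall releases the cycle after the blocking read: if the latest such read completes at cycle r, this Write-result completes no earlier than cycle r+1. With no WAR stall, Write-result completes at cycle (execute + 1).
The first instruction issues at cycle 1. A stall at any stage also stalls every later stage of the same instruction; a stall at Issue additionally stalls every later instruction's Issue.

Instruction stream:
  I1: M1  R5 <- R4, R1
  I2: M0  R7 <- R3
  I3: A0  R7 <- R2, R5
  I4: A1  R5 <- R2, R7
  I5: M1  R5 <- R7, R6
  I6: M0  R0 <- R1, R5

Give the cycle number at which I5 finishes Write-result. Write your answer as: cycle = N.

cycle = 25

[1] issue I1 (M1)
[2] I1 read-ops · issue I2 (M0)
[3] I2 read-ops
[7] I1 finished on M1
[8] I1→R5 · I2 finished on M0
[9] I2→R7
[10] issue I3 (A0)
[11] I3 read-ops · issue I4 (A1)
[12] I3 finished on A0
[13] I3→R7
[14] I4 read-ops
[16] I4 finished on A1
[17] I4→R5
[18] issue I5 (M1)
[19] I5 read-ops · issue I6 (M0)
[24] I5 finished on M1
[25] I5→R5
[26] I6 read-ops
[31] I6 finished on M0
[32] I6→R0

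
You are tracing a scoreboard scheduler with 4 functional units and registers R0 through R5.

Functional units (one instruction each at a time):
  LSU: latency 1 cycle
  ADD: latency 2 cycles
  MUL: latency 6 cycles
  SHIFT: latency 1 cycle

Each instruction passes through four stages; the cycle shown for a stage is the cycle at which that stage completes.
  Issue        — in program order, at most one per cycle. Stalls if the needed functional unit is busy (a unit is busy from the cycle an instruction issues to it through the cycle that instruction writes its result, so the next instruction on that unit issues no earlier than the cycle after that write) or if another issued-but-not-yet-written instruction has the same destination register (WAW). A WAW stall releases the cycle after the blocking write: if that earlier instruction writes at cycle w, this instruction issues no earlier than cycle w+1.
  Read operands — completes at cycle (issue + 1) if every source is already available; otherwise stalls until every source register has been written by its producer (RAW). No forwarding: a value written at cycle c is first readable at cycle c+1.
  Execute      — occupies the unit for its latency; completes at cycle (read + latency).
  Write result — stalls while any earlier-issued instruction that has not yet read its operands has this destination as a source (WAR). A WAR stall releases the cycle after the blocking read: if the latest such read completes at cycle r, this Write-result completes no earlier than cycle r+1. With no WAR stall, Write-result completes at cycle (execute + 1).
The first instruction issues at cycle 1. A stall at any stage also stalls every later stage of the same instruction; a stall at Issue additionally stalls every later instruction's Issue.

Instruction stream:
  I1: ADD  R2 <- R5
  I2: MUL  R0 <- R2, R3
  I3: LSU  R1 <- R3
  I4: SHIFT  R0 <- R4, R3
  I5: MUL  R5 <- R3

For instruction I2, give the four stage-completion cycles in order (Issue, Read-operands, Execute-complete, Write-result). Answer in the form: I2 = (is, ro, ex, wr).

I1 -> (1, 2, 4, 5)
I2 -> (2, 6, 12, 13)  // RAW R2: wait I1 write@5
I3 -> (3, 4, 5, 6)
I4 -> (14, 15, 16, 17)  // WAW R0: wait I2 write@13
I5 -> (15, 16, 22, 23)

I2 = (2, 6, 12, 13)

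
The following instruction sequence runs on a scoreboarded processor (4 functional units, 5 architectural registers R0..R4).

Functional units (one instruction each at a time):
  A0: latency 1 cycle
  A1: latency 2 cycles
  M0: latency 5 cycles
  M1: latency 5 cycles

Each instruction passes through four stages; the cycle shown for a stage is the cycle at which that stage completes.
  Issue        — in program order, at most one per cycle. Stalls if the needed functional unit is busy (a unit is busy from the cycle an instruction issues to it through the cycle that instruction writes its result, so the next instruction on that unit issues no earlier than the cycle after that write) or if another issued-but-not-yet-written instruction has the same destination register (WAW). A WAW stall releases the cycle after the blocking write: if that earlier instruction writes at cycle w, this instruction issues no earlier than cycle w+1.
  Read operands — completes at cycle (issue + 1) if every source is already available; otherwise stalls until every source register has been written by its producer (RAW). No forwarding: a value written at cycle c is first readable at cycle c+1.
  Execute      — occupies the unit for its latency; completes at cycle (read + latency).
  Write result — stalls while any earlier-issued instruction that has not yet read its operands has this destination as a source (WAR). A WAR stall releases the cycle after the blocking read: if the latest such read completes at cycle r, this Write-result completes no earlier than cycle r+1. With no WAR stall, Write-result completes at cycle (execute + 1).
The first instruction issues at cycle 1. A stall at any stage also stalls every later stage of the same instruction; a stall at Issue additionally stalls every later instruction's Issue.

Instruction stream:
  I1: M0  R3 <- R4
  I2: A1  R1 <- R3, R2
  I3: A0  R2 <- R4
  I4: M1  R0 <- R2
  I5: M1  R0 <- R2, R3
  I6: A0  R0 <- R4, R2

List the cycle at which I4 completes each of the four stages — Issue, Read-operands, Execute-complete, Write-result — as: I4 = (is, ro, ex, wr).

I4 = (4, 11, 16, 17)

[I1] 1/2/7/8
[I2] 2/9/11/12  (RAW R3: wait I1 write@8)
[I3] 3/4/5/10  (WAR R2: wait I2 read@9)
[I4] 4/11/16/17  (RAW R2: wait I3 write@10)
[I5] 18/19/24/25  (struct: M1 busy until I4 writes@17)
[I6] 26/27/28/29  (WAW R0: wait I5 write@25)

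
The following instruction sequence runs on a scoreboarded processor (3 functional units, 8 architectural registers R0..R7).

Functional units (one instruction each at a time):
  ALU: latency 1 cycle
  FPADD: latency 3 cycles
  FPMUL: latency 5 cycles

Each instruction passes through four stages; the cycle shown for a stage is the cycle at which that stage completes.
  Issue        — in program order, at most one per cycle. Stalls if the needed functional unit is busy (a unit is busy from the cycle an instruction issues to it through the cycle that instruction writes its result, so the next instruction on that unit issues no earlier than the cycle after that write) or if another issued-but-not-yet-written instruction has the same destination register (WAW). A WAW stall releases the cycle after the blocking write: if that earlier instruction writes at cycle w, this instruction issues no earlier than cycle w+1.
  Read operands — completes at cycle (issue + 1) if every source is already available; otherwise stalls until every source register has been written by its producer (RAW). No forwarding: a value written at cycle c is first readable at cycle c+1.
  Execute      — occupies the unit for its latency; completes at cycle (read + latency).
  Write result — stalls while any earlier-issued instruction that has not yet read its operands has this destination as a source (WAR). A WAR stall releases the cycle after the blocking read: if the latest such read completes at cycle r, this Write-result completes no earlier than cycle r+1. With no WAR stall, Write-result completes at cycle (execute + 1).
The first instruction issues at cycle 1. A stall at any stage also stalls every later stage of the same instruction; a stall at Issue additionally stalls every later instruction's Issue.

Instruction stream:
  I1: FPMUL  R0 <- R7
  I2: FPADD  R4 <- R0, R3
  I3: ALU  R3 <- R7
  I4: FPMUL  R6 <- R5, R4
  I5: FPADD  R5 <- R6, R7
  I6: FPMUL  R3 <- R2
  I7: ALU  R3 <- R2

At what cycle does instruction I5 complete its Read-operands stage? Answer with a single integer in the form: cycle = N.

I1 -> (1, 2, 7, 8)
I2 -> (2, 9, 12, 13)  // RAW R0: wait I1 write@8
I3 -> (3, 4, 5, 10)  // WAR R3: wait I2 read@9
I4 -> (9, 14, 19, 20)  // struct: FPMUL busy until I1 writes@8, RAW R4: wait I2 write@13
I5 -> (14, 21, 24, 25)  // struct: FPADD busy until I2 writes@13, RAW R6: wait I4 write@20
I6 -> (21, 22, 27, 28)  // struct: FPMUL busy until I4 writes@20
I7 -> (29, 30, 31, 32)  // WAW R3: wait I6 write@28

cycle = 21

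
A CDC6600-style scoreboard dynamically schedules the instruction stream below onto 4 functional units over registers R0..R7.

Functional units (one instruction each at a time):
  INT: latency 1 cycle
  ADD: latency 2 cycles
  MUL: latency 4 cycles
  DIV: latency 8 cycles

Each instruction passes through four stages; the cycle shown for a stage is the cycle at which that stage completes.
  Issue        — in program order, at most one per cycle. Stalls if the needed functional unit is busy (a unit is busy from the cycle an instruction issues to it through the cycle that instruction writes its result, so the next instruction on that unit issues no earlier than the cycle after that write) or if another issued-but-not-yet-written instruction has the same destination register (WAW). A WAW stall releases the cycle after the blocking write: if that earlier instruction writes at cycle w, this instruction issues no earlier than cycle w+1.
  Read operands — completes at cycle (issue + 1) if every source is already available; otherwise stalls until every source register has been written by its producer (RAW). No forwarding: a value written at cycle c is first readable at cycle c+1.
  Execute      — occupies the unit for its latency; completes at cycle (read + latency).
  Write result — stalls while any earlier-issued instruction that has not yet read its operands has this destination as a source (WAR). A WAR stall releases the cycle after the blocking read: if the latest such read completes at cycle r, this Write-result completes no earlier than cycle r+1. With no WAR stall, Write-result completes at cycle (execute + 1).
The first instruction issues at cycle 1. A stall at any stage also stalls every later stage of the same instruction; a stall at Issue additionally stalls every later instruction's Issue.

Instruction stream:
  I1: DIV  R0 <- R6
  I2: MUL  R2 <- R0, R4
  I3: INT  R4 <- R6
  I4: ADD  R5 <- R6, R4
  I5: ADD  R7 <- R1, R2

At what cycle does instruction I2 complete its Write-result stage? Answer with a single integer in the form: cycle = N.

cycle 1: issue I1 (DIV)
cycle 2: I1 read-ops | issue I2 (MUL)
cycle 3: issue I3 (INT)
cycle 4: I3 read-ops | issue I4 (ADD)
cycle 5: I3 finished on INT
cycle 10: I1 finished on DIV
cycle 11: I1→R0
cycle 12: I2 read-ops
cycle 13: I3→R4
cycle 14: I4 read-ops
cycle 16: I2 finished on MUL | I4 finished on ADD
cycle 17: I2→R2 | I4→R5
cycle 18: issue I5 (ADD)
cycle 19: I5 read-ops
cycle 21: I5 finished on ADD
cycle 22: I5→R7

cycle = 17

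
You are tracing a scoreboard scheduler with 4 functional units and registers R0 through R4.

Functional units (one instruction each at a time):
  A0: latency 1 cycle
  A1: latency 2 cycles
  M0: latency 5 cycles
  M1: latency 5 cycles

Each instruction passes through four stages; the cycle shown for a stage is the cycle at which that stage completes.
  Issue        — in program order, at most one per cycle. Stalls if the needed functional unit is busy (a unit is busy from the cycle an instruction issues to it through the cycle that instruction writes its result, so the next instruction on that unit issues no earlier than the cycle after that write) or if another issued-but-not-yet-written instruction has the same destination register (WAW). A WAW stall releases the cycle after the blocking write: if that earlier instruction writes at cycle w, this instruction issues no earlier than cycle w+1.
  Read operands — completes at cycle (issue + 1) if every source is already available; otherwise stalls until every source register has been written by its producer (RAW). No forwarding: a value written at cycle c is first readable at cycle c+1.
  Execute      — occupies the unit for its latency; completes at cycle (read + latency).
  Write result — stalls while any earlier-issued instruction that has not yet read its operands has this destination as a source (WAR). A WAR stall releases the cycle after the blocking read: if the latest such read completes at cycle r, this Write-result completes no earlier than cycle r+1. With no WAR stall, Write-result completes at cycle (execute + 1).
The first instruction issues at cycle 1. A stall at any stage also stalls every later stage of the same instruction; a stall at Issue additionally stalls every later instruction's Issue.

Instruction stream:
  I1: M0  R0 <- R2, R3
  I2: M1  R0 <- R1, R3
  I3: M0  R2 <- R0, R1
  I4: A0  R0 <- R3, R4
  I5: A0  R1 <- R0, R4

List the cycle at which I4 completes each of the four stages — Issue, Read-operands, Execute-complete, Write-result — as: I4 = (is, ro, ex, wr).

c1: I1 dispatched to M0
c2: I1 operands ready
c7: I1 complete
c8: R0←I1
c9: I2 dispatched to M1
c10: I2 operands ready, I3 dispatched to M0
c15: I2 complete
c16: R0←I2
c17: I3 operands ready, I4 dispatched to A0
c18: I4 operands ready
c19: I4 complete
c20: R0←I4
c21: I5 dispatched to A0
c22: I3 complete, I5 operands ready
c23: R2←I3, I5 complete
c24: R1←I5

I4 = (17, 18, 19, 20)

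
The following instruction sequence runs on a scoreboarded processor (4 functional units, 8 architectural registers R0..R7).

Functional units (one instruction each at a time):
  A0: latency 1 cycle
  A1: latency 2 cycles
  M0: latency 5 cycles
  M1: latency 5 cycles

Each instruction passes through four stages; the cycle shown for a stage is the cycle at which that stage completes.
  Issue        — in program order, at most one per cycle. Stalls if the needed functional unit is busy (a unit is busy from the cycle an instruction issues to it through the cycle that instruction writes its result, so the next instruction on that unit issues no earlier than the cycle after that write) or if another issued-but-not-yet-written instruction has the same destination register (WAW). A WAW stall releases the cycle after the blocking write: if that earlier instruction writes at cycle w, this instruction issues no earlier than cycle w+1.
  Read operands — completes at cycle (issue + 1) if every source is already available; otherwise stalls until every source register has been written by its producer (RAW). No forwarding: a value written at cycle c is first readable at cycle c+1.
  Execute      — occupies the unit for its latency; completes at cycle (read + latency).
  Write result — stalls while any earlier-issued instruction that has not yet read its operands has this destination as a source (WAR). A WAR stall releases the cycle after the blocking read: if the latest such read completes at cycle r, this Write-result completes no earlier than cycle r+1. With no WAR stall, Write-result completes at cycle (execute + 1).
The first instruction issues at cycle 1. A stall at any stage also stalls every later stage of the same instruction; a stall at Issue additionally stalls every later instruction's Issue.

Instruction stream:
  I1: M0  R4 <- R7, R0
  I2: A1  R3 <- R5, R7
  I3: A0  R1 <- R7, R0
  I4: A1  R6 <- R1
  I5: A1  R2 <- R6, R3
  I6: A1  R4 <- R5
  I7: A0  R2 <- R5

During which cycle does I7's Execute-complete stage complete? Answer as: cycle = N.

  I1 | 1 | 2 | 7 | 8
  I2 | 2 | 3 | 5 | 6
  I3 | 3 | 4 | 5 | 6
  I4 | 7 | 8 | 10 | 11   struct: A1 busy until I2 writes@6
  I5 | 12 | 13 | 15 | 16   struct: A1 busy until I4 writes@11
  I6 | 17 | 18 | 20 | 21   struct: A1 busy until I5 writes@16
  I7 | 18 | 19 | 20 | 21

cycle = 20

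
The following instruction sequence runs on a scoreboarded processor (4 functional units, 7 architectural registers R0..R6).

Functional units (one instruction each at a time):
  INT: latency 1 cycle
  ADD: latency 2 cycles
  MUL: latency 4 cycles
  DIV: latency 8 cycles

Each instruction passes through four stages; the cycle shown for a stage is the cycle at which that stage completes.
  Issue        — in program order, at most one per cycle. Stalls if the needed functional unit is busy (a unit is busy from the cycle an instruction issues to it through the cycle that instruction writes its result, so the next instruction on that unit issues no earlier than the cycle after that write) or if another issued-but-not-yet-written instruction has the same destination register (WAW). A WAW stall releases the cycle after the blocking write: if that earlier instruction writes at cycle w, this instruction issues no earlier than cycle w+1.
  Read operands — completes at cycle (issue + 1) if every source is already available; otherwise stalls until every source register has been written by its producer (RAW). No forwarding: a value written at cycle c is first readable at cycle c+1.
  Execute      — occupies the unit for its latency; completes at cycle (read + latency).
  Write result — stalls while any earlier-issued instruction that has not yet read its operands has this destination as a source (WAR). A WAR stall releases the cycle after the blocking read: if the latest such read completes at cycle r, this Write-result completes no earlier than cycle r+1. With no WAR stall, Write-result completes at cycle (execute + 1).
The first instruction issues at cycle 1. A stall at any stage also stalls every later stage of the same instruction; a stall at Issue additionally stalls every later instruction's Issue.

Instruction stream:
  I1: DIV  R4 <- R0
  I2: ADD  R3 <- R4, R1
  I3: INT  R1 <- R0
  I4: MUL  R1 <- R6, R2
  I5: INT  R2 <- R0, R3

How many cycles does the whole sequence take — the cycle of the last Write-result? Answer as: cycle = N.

I1 -> (1, 2, 10, 11)
I2 -> (2, 12, 14, 15)  // RAW R4: wait I1 write@11
I3 -> (3, 4, 5, 13)  // WAR R1: wait I2 read@12
I4 -> (14, 15, 19, 20)  // WAW R1: wait I3 write@13
I5 -> (15, 16, 17, 18)

cycle = 20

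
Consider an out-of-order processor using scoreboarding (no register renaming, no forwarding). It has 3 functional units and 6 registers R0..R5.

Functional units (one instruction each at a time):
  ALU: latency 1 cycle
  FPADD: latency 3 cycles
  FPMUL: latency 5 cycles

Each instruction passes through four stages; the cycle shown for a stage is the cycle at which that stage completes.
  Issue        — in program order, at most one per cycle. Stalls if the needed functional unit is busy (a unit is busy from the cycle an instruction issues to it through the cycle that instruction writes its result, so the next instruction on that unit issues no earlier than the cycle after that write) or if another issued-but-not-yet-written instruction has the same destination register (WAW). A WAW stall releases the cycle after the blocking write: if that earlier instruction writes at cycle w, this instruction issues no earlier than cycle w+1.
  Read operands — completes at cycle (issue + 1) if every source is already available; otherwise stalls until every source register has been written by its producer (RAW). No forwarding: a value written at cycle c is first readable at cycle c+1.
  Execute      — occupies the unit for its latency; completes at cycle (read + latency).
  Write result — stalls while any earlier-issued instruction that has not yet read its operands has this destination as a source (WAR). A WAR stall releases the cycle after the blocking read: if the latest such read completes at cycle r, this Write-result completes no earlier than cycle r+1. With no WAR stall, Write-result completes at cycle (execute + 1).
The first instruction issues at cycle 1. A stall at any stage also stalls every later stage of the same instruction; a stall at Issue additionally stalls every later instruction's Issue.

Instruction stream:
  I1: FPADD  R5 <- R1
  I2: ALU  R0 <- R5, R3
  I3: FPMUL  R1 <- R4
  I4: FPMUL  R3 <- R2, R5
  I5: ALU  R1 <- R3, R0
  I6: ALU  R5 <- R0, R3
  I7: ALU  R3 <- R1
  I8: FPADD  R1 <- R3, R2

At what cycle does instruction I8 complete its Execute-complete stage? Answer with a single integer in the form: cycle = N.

1) issue 1, read 2, done 5, write 6
2) issue 2, read 7, done 8, write 9  <RAW R5: wait I1 write@6>
3) issue 3, read 4, done 9, write 10
4) issue 11, read 12, done 17, write 18  <struct: FPMUL busy until I3 writes@10>
5) issue 12, read 19, done 20, write 21  <RAW R3: wait I4 write@18>
6) issue 22, read 23, done 24, write 25  <struct: ALU busy until I5 writes@21>
7) issue 26, read 27, done 28, write 29  <struct: ALU busy until I6 writes@25>
8) issue 27, read 30, done 33, write 34  <RAW R3: wait I7 write@29>

cycle = 33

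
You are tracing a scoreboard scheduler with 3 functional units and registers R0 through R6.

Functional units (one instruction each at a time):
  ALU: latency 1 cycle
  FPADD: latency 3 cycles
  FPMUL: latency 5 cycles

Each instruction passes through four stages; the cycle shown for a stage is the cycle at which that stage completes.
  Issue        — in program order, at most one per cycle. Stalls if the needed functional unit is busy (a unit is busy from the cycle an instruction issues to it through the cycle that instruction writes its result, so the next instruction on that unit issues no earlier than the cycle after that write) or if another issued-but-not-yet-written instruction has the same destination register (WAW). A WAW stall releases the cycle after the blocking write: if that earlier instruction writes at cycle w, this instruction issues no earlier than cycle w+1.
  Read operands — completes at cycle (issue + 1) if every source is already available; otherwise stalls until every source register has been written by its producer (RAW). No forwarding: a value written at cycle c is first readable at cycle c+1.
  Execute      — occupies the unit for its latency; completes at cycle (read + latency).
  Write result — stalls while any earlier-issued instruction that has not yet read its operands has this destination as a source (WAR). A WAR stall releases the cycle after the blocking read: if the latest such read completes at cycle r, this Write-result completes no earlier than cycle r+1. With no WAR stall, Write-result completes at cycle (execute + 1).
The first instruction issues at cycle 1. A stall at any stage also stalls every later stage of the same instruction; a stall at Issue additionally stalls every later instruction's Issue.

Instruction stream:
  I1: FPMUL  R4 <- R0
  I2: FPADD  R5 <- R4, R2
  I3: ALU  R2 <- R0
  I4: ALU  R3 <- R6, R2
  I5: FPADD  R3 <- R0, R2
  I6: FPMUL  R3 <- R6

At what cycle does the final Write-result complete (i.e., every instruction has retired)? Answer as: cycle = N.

cycle = 28

I1 -> (1, 2, 7, 8)
I2 -> (2, 9, 12, 13)  // RAW R4: wait I1 write@8
I3 -> (3, 4, 5, 10)  // WAR R2: wait I2 read@9
I4 -> (11, 12, 13, 14)  // struct: ALU busy until I3 writes@10
I5 -> (15, 16, 19, 20)  // WAW R3: wait I4 write@14
I6 -> (21, 22, 27, 28)  // WAW R3: wait I5 write@20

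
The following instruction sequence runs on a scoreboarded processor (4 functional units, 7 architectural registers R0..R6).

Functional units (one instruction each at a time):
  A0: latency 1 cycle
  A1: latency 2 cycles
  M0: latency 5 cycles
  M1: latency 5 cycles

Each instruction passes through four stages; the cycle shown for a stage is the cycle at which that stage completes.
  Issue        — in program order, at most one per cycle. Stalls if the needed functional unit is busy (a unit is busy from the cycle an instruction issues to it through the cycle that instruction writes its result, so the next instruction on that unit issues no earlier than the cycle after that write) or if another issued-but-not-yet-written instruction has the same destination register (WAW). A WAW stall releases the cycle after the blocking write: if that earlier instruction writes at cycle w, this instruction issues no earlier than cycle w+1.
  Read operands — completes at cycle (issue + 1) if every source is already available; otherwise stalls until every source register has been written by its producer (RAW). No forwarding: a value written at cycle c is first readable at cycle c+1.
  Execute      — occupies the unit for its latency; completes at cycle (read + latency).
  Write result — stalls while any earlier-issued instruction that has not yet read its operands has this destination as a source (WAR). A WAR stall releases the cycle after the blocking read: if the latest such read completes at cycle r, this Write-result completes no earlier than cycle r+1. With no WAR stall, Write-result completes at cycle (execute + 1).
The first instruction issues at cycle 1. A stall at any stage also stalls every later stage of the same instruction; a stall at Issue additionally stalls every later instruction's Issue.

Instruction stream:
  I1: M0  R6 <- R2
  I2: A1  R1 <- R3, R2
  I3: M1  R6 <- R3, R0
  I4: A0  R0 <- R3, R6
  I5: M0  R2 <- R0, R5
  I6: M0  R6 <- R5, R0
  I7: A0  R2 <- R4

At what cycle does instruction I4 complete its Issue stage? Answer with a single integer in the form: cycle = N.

c1: I1→M0
c2: I1 RO · I2→A1
c3: I2 RO
c5: I2 EX
c6: I2 WR R1
c7: I1 EX
c8: I1 WR R6
c9: I3→M1
c10: I3 RO · I4→A0
c11: I5→M0
c15: I3 EX
c16: I3 WR R6
c17: I4 RO
c18: I4 EX
c19: I4 WR R0
c20: I5 RO
c25: I5 EX
c26: I5 WR R2
c27: I6→M0
c28: I6 RO · I7→A0
c29: I7 RO
c30: I7 EX
c31: I7 WR R2
c33: I6 EX
c34: I6 WR R6

cycle = 10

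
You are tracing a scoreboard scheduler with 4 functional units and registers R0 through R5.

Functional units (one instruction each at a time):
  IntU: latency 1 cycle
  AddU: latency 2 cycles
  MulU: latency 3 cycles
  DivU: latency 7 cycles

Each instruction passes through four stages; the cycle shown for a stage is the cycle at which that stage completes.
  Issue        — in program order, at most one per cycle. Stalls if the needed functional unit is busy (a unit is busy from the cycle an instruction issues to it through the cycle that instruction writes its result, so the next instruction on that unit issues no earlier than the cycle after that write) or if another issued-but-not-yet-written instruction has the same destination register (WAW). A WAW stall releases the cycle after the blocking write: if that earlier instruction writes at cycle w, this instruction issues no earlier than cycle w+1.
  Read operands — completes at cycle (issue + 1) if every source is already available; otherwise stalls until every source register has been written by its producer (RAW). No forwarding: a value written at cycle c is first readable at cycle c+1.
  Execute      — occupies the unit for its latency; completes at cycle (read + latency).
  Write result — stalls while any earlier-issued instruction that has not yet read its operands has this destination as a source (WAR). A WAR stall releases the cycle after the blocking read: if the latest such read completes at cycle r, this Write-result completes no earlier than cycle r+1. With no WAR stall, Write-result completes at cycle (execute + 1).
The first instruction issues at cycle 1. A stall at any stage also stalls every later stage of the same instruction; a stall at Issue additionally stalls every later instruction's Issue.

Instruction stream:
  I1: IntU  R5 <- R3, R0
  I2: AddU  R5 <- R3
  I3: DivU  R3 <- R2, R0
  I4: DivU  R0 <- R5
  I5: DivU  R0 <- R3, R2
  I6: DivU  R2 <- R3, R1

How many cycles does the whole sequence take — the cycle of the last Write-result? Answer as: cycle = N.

c1: issue I1 (IntU)
c2: I1 read-ops
c3: I1 finished on IntU
c4: I1→R5
c5: issue I2 (AddU)
c6: I2 read-ops, issue I3 (DivU)
c7: I3 read-ops
c8: I2 finished on AddU
c9: I2→R5
c14: I3 finished on DivU
c15: I3→R3
c16: issue I4 (DivU)
c17: I4 read-ops
c24: I4 finished on DivU
c25: I4→R0
c26: issue I5 (DivU)
c27: I5 read-ops
c34: I5 finished on DivU
c35: I5→R0
c36: issue I6 (DivU)
c37: I6 read-ops
c44: I6 finished on DivU
c45: I6→R2

cycle = 45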